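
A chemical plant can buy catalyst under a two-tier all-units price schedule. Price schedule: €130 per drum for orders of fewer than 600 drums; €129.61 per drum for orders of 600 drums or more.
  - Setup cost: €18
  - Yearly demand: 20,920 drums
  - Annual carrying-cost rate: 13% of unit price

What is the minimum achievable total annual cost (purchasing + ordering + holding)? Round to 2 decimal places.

H₁ = 13%×€130 = €16.9000;  H₂ = 13%×€129.61 = €16.8493
EOQ₁ = √(2×20,920×18/16.9000) = 211.10  (< 600, feasible at tier 1)
EOQ₂ = √(2×20,920×18/16.8493) = 211.42  (< 600 → use Q = 600 at tier-2 price)
TC(tier 1 (EOQ₁), Q≈211.1) = €2,723,167.59
TC(tier 2, Q≈600.0) = €2,717,123.59
Minimum at tier 2: €2,717,123.59

€2,717,123.59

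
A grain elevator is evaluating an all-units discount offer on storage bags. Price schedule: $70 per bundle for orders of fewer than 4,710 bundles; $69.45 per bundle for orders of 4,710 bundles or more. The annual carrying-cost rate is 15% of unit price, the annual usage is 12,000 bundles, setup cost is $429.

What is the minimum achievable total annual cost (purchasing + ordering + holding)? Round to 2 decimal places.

H₁ = 15%×$70 = $10.5000;  H₂ = 15%×$69.45 = $10.4175
EOQ₁ = √(2×12,000×429/10.5000) = 990.24  (< 4,710, feasible at tier 1)
EOQ₂ = √(2×12,000×429/10.4175) = 994.15  (< 4,710 → use Q = 4,710 at tier-2 price)
TC(tier 1 (EOQ₁), Q≈990.2) = $850,397.50
TC(tier 2, Q≈4,710.0) = $859,026.21
Minimum at tier 1 (EOQ₁): $850,397.50

$850,397.50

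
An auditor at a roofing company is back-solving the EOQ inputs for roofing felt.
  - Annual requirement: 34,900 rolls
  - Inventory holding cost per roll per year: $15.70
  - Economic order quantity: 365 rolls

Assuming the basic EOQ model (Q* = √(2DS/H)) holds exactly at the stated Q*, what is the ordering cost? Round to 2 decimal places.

$29.97

Since Q* = (2DS/H)^½, squaring gives Q*²·H = 2DS.
S = Q²H / (2D) = 365² × 15.7 / (2 × 34,900) = 29.9661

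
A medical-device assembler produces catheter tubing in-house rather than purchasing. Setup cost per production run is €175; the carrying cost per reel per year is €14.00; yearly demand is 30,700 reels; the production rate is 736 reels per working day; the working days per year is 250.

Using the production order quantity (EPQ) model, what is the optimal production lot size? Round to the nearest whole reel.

Daily demand d = 30,700/250 = 122.800; p = 736; 1 − d/p = 0.83315
EPQ = √(2DS / (H(1 − d/p)))
    = √(2 × 30,700 × 175 / (14 × 0.83315)) ≈ 959.79

960 reels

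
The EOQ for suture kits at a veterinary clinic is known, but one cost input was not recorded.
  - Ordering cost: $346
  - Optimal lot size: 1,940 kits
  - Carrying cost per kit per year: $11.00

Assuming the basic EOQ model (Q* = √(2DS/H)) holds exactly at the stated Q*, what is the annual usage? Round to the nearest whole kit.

From Q* = √(2DS/H) ⇒ Q*² = 2DS/H.
D = Q²H / (2S) = 1,940² × 11 / (2 × 346) = 59,826.01

59,826 kits per year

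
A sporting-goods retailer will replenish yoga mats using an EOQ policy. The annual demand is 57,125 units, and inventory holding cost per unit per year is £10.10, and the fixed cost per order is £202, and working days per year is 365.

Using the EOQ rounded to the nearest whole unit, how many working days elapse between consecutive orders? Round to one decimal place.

9.7 days

EOQ = √(2DS/H) = √(2 × 57,125 × 202 / 10.1)
    = √(2,285,000.00) ≈ 1,511.62 → Q = 1,512 units
Days between orders = 365 / (D/Q) = 365 / 37.781 ≈ 9.661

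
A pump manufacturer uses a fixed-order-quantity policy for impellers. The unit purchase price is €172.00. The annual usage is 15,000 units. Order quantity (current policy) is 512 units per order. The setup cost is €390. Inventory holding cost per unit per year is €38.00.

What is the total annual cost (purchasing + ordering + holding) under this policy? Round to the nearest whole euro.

€2,601,154

Annual ordering cost = (D/Q)·S = (15,000/512) × 390 = €11,425.78
Annual holding cost  = (Q/2)·H = (512/2) × 38 = €9,728.00
Purchase cost = D·C = 15,000 × 172 = €2,580,000.00
Total = €11,425.78 + €9,728.00 + €2,580,000.00 = €2,601,153.78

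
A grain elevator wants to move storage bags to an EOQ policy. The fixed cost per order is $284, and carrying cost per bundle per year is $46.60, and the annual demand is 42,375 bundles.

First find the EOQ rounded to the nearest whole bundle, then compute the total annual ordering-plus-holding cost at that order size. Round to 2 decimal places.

Optimal lot size Q* = (2 × 42,375 × $284 / $46.6)^½ ≈ 718.68 → Q = 719 bundles
Annual ordering cost = (D/Q)·S = (42,375/719) × 284 = $16,737.83
Annual holding cost  = (Q/2)·H = (719/2) × 46.6 = $16,752.70
Total = $16,737.83 + $16,752.70 = $33,490.53

$33,490.53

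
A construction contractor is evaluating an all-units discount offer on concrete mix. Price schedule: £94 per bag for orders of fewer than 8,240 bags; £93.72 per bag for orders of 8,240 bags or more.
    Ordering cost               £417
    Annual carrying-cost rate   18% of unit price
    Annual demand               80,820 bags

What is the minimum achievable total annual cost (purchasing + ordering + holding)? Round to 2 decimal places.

£7,630,850.90

H₁ = 18%×£94 = £16.9200;  H₂ = 18%×£93.72 = £16.8696
EOQ₁ = √(2×80,820×417/16.9200) = 1,995.92  (< 8,240, feasible at tier 1)
EOQ₂ = √(2×80,820×417/16.8696) = 1,998.90  (< 8,240 → use Q = 8,240 at tier-2 price)
TC(tier 1 (EOQ₁), Q≈1,995.9) = £7,630,850.90
TC(tier 2, Q≈8,240.0) = £7,648,043.19
Minimum at tier 1 (EOQ₁): £7,630,850.90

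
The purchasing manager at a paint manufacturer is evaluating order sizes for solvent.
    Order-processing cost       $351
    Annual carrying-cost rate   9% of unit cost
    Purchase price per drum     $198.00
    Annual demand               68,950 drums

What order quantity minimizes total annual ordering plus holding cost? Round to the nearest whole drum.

1,648 drums

H = i·C = 0.09 × $198 = $17.8200 per drum-year
EOQ = √(2DS/H) = √(2 × 68,950 × 351 / 17.82)
    = √(2,716,212.12) ≈ 1,648.09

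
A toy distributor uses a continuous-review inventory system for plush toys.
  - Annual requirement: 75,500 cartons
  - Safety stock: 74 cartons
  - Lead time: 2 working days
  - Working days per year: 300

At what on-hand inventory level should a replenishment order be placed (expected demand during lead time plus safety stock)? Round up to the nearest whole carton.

578 cartons

Daily demand d = 75,500 / 300 = 251.667 cartons/day
Demand during lead time = 251.667 × 2 = 503.33
Reorder point = 503.33 + 74 = 577.33 → round up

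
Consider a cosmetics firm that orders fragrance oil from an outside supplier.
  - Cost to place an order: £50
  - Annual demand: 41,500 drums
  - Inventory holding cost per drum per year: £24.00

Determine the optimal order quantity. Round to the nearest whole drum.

EOQ = √(2DS/H) = √(2 × 41,500 × 50 / 24)
    = √(172,916.67) ≈ 415.83

416 drums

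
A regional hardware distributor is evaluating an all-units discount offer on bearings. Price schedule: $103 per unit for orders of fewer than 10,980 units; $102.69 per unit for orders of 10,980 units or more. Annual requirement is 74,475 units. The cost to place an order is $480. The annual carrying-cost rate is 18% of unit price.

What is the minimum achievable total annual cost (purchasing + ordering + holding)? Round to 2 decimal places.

H₁ = 18%×$103 = $18.5400;  H₂ = 18%×$102.69 = $18.4842
EOQ₁ = √(2×74,475×480/18.5400) = 1,963.75  (< 10,980, feasible at tier 1)
EOQ₂ = √(2×74,475×480/18.4842) = 1,966.71  (< 10,980 → use Q = 10,980 at tier-2 price)
TC(tier 1 (EOQ₁), Q≈1,963.7) = $7,707,332.91
TC(tier 2, Q≈10,980.0) = $7,752,571.75
Minimum at tier 1 (EOQ₁): $7,707,332.91

$7,707,332.91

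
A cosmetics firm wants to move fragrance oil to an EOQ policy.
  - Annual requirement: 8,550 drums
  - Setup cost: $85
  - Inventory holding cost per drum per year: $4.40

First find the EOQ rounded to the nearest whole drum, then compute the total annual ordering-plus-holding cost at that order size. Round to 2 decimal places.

Q* = √(2·D·S / H) = √(2·8,550·85 / 4.4) = √330,340.9 ≈ 574.75 → Q = 575 drums
Orders/yr = 8,550/575 = 14.870; ordering cost = 14.870 × $85 = $1,263.91
Average inventory = 575/2 = 287.5; holding cost = 287.5 × $4.4 = $1,265.00
Total = $1,263.91 + $1,265.00 = $2,528.91

$2,528.91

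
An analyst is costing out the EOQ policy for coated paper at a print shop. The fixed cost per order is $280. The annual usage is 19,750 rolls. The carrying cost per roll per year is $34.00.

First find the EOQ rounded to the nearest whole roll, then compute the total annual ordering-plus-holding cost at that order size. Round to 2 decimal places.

$19,391.75

EOQ = √(2DS/H) = √(2 × 19,750 × 280 / 34)
    = √(325,294.12) ≈ 570.35 → Q = 570 rolls
Orders/yr = 19,750/570 = 34.649; ordering cost = 34.649 × $280 = $9,701.75
Average inventory = 570/2 = 285; holding cost = 285 × $34 = $9,690.00
Total = $9,701.75 + $9,690.00 = $19,391.75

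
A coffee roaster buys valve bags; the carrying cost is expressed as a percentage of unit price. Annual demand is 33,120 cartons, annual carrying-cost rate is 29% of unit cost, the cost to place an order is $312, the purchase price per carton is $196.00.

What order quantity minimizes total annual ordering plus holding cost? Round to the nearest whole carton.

Holding cost per carton per year: H = 29% × $196 = $56.8400
EOQ = √(2DS/H) = √(2 × 33,120 × 312 / 56.84)
    = √(363,597.47) ≈ 602.99

603 cartons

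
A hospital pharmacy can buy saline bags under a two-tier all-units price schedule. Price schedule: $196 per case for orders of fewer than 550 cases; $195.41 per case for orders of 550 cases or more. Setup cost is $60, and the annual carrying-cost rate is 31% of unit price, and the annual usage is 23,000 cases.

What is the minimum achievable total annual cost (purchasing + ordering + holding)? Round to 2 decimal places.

$4,513,597.79

H₁ = 31%×$196 = $60.7600;  H₂ = 31%×$195.41 = $60.5771
EOQ₁ = √(2×23,000×60/60.7600) = 213.13  (< 550, feasible at tier 1)
EOQ₂ = √(2×23,000×60/60.5771) = 213.45  (< 550 → use Q = 550 at tier-2 price)
TC(tier 1 (EOQ₁), Q≈213.1) = $4,520,949.81
TC(tier 2, Q≈550.0) = $4,513,597.79
Minimum at tier 2: $4,513,597.79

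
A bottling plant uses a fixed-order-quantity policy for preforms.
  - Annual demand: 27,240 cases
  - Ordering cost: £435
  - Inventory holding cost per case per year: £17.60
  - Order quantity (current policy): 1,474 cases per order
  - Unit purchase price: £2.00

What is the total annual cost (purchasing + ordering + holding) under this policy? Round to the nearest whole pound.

£75,490

Annual ordering cost = (D/Q)·S = (27,240/1,474) × 435 = £8,038.94
Annual holding cost  = (Q/2)·H = (1,474/2) × 17.6 = £12,971.20
Purchase cost = D·C = 27,240 × 2 = £54,480.00
Total = £8,038.94 + £12,971.20 + £54,480.00 = £75,490.14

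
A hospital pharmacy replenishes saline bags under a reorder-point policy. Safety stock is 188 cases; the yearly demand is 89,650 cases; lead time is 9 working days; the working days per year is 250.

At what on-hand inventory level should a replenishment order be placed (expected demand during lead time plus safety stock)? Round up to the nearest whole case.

3,416 cases

Daily demand d = 89,650 / 250 = 358.600 cases/day
Demand during lead time = 358.600 × 9 = 3,227.40
Reorder point = 3,227.40 + 188 = 3,415.40 → round up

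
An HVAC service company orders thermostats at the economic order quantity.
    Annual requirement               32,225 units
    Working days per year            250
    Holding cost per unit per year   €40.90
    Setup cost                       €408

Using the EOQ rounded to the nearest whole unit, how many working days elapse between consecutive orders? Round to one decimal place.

6.2 days

Optimal lot size Q* = (2 × 32,225 × €408 / €40.9)^½ ≈ 801.83 → Q = 802 units
Cycle time = (working days × Q)/D = (250 × 802) / 32,225 = 6.222 days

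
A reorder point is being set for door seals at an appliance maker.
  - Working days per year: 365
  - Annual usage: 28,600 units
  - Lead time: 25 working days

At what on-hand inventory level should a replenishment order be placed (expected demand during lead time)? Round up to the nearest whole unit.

Daily demand d = 28,600 / 365 = 78.356 units/day
Demand during lead time = 78.356 × 25 = 1,958.90
Reorder point = 1,958.90 → round up

1,959 units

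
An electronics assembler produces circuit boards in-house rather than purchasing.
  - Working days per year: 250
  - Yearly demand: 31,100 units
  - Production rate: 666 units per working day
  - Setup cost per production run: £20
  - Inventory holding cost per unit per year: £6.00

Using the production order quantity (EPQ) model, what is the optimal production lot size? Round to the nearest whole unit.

d = 31,100/250 = 124.4000 units/day;  effective holding cost H(1 − d/p) = 6·(1 − 124.4000/666) = 4.87928
Q* = √(2DS / H_eff) = √(2·31,100·20 / 4.87928) ≈ 504.93

505 units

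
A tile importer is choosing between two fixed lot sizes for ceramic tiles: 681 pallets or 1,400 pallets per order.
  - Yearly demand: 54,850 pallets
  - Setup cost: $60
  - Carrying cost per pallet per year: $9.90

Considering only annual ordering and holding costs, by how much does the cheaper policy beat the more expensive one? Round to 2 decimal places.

$1,077.17

For each Q, cost = (D/Q)·S + (Q/2)·H.
TC(681) = (54,850/681)×60 + (681/2)×9.9 = $8,203.55
TC(1,400) = (54,850/1,400)×60 + (1,400/2)×9.9 = $9,280.71
Cheaper: Q = 681.  Difference = $1,077.17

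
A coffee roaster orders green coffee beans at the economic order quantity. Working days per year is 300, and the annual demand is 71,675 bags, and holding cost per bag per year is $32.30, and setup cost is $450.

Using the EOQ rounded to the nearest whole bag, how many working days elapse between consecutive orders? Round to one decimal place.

EOQ = √(2DS/H) = √(2 × 71,675 × 450 / 32.3)
    = √(1,997,136.22) ≈ 1,413.20 → Q = 1,413 bags
Cycle time = (working days × Q)/D = (300 × 1,413) / 71,675 = 5.914 days

5.9 days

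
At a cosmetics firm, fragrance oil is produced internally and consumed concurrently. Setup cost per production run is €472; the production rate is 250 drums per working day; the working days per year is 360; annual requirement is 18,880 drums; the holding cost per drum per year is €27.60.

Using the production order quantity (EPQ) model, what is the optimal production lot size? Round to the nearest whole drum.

904 drums

Daily demand d = 18,880/360 = 52.444; p = 250; 1 − d/p = 0.79022
EPQ = √(2DS / (H(1 − d/p)))
    = √(2 × 18,880 × 472 / (27.6 × 0.79022)) ≈ 903.98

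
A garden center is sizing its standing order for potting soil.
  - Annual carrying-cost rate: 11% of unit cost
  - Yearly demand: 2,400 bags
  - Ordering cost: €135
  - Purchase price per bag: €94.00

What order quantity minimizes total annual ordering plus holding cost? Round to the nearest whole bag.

H = i·C = 0.11 × €94 = €10.3400 per bag-year
EOQ = √(2DS/H) = √(2 × 2,400 × 135 / 10.34)
    = √(62,669.25) ≈ 250.34

250 bags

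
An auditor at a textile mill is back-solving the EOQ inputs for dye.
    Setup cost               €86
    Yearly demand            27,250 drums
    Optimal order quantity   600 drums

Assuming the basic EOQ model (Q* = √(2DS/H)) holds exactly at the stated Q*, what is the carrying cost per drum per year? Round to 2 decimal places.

€13.02

From Q* = √(2DS/H) ⇒ Q*² = 2DS/H.
H = 2DS / Q² = 2 × 27,250 × 86 / 600² = 13.0194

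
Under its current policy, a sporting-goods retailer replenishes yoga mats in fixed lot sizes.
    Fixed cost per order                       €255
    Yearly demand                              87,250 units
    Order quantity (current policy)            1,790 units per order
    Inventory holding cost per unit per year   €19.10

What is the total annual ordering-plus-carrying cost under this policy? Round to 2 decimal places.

Ordering: D/Q × S = 87,250/1,790 × €255 = €12,429.47
Holding:  Q/2 × H = 1,790/2 × €19.1 = €17,094.50
Total = €12,429.47 + €17,094.50 = €29,523.97

€29,523.97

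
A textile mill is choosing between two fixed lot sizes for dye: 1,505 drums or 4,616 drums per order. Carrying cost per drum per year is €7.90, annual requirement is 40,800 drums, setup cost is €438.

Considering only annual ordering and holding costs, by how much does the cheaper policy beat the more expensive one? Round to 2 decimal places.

€4,285.83

For each Q, cost = (D/Q)·S + (Q/2)·H.
TC(1,505) = (40,800/1,505)×438 + (1,505/2)×7.9 = €17,818.77
TC(4,616) = (40,800/4,616)×438 + (4,616/2)×7.9 = €22,104.60
Lots of 1,505 are cheaper by €4,285.83.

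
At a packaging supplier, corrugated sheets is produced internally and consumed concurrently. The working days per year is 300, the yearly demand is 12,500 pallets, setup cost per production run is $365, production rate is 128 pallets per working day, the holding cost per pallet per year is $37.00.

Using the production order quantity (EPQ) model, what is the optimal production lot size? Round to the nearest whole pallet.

Daily demand d = 12,500/300 = 41.667; p = 128; 1 − d/p = 0.67448
EPQ = √(2DS / (H(1 − d/p)))
    = √(2 × 12,500 × 365 / (37 × 0.67448)) ≈ 604.69

605 pallets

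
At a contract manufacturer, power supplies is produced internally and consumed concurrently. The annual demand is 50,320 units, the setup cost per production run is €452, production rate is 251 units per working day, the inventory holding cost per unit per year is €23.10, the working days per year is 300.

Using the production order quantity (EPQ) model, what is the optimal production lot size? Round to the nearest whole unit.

2,436 units

Daily demand d = 50,320/300 = 167.733; p = 251; 1 − d/p = 0.33174
EPQ = √(2DS / (H(1 − d/p)))
    = √(2 × 50,320 × 452 / (23.1 × 0.33174)) ≈ 2,436.41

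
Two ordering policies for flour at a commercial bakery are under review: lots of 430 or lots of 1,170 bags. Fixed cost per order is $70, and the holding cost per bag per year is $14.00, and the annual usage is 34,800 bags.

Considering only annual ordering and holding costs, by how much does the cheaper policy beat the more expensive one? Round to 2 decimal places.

$1,596.94

For each Q, cost = (D/Q)·S + (Q/2)·H.
TC(430) = (34,800/430)×70 + (430/2)×14 = $8,675.12
TC(1,170) = (34,800/1,170)×70 + (1,170/2)×14 = $10,272.05
Cheaper: Q = 430.  Difference = $1,596.94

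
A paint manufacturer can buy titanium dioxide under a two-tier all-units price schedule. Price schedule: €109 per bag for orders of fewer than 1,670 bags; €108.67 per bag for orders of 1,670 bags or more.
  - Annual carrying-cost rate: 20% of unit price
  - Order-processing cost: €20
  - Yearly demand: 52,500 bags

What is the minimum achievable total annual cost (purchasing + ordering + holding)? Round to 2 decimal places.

H₁ = 20%×€109 = €21.8000;  H₂ = 20%×€108.67 = €21.7340
EOQ₁ = √(2×52,500×20/21.8000) = 310.37  (< 1,670, feasible at tier 1)
EOQ₂ = √(2×52,500×20/21.7340) = 310.84  (< 1,670 → use Q = 1,670 at tier-2 price)
TC(tier 1 (EOQ₁), Q≈310.4) = €5,729,266.09
TC(tier 2, Q≈1,670.0) = €5,723,951.63
Minimum at tier 2: €5,723,951.63

€5,723,951.63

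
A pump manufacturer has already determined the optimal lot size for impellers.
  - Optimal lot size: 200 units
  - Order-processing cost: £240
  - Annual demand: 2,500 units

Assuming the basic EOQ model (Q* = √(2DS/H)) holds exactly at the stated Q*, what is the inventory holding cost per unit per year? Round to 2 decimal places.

Since Q* = (2DS/H)^½, squaring gives Q*²·H = 2DS.
H = 2DS / Q² = 2 × 2,500 × 240 / 200² = 30.0000

£30.00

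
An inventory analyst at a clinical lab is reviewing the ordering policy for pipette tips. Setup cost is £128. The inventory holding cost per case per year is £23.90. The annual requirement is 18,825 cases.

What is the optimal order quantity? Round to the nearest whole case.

2DS/H = 2·18,825·128/23.9 = 201,640.17
EOQ = √201,640.17 ≈ 449.04

449 cases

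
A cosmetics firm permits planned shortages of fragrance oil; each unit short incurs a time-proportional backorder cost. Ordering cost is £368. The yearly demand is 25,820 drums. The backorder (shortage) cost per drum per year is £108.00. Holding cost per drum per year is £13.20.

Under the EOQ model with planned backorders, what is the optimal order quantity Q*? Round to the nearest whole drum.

Basic EOQ = √(2·25,820·368/13.2) = 1,199.859
Backorder adjustment √((H+b)/b) = √((13.2+108)/108) = 1.0593
Q* = 1,199.859 × 1.0593 ≈ 1,271.07

1,271 drums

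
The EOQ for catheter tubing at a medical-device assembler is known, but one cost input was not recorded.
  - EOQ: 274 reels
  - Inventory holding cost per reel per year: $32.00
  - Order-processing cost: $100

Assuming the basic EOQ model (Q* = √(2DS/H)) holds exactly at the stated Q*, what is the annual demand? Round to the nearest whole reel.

Since Q* = (2DS/H)^½, squaring gives Q*²·H = 2DS.
D = Q²H / (2S) = 274² × 32 / (2 × 100) = 12,012.16

12,012 reels per year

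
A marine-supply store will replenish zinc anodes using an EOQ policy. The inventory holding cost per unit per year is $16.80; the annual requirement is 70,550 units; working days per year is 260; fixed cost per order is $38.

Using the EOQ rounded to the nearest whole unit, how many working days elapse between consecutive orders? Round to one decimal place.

2.1 days

Q* = √(2·D·S / H) = √(2·70,550·38 / 16.8) = √319,154.8 ≈ 564.94 → Q = 565 units
Days between orders = 260 / (D/Q) = 260 / 124.867 ≈ 2.082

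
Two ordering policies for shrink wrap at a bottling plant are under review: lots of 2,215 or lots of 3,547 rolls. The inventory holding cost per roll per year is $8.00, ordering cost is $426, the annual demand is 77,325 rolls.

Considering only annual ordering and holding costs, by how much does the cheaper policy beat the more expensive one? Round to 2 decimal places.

$256.69

For each Q, cost = (D/Q)·S + (Q/2)·H.
TC(2,215) = (77,325/2,215)×426 + (2,215/2)×8 = $23,731.53
TC(3,547) = (77,325/3,547)×426 + (3,547/2)×8 = $23,474.85
Cheaper: Q = 3,547.  Difference = $256.69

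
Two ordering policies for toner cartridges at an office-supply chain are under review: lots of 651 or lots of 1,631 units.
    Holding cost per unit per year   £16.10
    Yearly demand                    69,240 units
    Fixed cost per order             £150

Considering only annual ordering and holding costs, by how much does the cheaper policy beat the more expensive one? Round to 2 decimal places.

£1,697.04

Annual cost at Q: ordering D·S/Q plus holding Q·H/2.
TC(651) = (69,240/651)×150 + (651/2)×16.1 = £21,194.47
TC(1,631) = (69,240/1,631)×150 + (1,631/2)×16.1 = £19,497.42
Lots of 1,631 are cheaper by £1,697.04.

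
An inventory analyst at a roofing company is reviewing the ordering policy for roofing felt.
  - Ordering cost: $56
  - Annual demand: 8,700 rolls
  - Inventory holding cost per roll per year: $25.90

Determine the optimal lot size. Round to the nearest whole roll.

EOQ = √(2DS/H) = √(2 × 8,700 × 56 / 25.9)
    = √(37,621.62) ≈ 193.96

194 rolls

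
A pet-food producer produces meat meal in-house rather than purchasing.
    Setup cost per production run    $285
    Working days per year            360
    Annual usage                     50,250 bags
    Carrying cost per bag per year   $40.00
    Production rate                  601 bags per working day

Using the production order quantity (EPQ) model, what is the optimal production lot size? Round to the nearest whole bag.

966 bags

d = 50,250/360 = 139.5833 bags/day;  effective holding cost H(1 − d/p) = 40·(1 − 139.5833/601) = 30.70993
Q* = √(2DS / H_eff) = √(2·50,250·285 / 30.70993) ≈ 965.75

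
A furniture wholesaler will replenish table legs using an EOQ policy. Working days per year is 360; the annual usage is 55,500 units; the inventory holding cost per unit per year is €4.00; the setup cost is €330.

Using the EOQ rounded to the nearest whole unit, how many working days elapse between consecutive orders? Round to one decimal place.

19.6 days

Optimal lot size Q* = (2 × 55,500 × €330 / €4)^½ ≈ 3,026.14 → Q = 3,026 units
T = Q/D × 360 days = 3,026/55,500 × 360 = 19.628 days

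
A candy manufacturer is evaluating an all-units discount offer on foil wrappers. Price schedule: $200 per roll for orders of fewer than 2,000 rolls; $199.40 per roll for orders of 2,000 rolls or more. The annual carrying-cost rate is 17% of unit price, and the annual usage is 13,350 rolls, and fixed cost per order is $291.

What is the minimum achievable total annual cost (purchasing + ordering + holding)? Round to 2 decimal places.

$2,686,253.30

H₁ = 17%×$200 = $34.0000;  H₂ = 17%×$199.40 = $33.8980
EOQ₁ = √(2×13,350×291/34.0000) = 478.04  (< 2,000, feasible at tier 1)
EOQ₂ = √(2×13,350×291/33.8980) = 478.76  (< 2,000 → use Q = 2,000 at tier-2 price)
TC(tier 1 (EOQ₁), Q≈478.0) = $2,686,253.30
TC(tier 2, Q≈2,000.0) = $2,697,830.42
Minimum at tier 1 (EOQ₁): $2,686,253.30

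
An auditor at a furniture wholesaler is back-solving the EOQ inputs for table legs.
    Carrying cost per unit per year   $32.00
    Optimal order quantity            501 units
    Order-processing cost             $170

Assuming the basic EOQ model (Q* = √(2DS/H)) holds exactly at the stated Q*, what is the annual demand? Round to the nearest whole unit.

23,624 units per year

EOQ relation: Q² = 2DS/H, so rearrange for the unknown.
D = Q²H / (2S) = 501² × 32 / (2 × 170) = 23,623.62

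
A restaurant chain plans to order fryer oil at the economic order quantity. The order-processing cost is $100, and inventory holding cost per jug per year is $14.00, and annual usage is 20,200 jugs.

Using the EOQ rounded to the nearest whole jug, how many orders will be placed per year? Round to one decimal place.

37.6 orders per year

Q* = √(2·D·S / H) = √(2·20,200·100 / 14) = √288,571.4 ≈ 537.19 → Q = 537
Orders per year = D/Q = 20,200 / 537 = 37.616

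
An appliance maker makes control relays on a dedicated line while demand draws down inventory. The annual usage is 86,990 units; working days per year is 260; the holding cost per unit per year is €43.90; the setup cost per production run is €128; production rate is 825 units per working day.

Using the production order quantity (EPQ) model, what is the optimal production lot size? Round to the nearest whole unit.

Daily demand d = 86,990/260 = 334.577; p = 825; 1 − d/p = 0.59445
EPQ = √(2DS / (H(1 − d/p)))
    = √(2 × 86,990 × 128 / (43.9 × 0.59445)) ≈ 923.77

924 units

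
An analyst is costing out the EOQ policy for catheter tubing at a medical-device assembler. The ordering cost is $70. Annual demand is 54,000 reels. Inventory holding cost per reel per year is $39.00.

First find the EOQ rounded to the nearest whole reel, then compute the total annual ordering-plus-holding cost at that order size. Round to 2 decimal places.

$17,170.91

Optimal lot size Q* = (2 × 54,000 × $70 / $39)^½ ≈ 440.28 → Q = 440 reels
Orders/yr = 54,000/440 = 122.727; ordering cost = 122.727 × $70 = $8,590.91
Average inventory = 440/2 = 220; holding cost = 220 × $39 = $8,580.00
Total = $8,590.91 + $8,580.00 = $17,170.91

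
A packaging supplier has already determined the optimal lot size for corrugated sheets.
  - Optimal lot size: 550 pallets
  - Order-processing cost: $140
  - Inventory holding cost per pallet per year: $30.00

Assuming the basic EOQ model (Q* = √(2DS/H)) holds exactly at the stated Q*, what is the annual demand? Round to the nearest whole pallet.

32,411 pallets per year

Since Q* = (2DS/H)^½, squaring gives Q*²·H = 2DS.
D = Q²H / (2S) = 550² × 30 / (2 × 140) = 32,410.71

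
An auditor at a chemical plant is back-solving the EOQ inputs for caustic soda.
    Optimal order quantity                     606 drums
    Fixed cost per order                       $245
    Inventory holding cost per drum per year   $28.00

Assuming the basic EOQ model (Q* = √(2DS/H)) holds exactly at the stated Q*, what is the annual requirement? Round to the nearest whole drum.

From Q* = √(2DS/H) ⇒ Q*² = 2DS/H.
D = Q²H / (2S) = 606² × 28 / (2 × 245) = 20,984.91

20,985 drums per year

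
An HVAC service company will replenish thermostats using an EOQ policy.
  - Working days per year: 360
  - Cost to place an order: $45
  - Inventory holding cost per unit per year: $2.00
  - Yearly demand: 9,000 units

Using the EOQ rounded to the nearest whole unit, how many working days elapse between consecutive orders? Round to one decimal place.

Q* = √(2·D·S / H) = √(2·9,000·45 / 2) = √405,000.0 ≈ 636.40 → Q = 636 units
Cycle time = (working days × Q)/D = (360 × 636) / 9,000 = 25.440 days

25.4 days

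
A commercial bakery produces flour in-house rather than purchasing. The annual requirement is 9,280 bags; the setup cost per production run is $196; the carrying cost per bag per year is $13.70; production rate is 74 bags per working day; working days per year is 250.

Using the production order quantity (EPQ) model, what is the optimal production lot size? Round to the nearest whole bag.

730 bags

d = 9,280/250 = 37.1200 bags/day;  effective holding cost H(1 − d/p) = 13.7·(1 − 37.1200/74) = 6.82778
Q* = √(2DS / H_eff) = √(2·9,280·196 / 6.82778) ≈ 729.92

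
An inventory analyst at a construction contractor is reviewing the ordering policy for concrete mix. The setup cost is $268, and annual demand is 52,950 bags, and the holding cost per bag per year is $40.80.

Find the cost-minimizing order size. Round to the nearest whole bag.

Optimal lot size Q* = (2 × 52,950 × $268 / $40.8)^½ ≈ 834.04

834 bags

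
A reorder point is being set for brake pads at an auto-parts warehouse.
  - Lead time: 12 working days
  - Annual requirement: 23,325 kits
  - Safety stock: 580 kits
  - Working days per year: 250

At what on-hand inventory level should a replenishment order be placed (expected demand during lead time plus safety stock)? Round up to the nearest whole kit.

1,700 kits

Daily demand d = 23,325 / 250 = 93.300 kits/day
Demand during lead time = 93.300 × 12 = 1,119.60
Reorder point = 1,119.60 + 580 = 1,699.60 → round up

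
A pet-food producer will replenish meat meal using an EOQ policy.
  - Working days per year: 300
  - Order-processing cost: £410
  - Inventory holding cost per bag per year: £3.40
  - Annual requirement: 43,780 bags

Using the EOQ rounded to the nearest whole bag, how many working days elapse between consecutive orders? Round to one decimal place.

22.3 days

EOQ = √(2DS/H) = √(2 × 43,780 × 410 / 3.4)
    = √(10,558,705.88) ≈ 3,249.42 → Q = 3,249 bags
T = Q/D × 300 days = 3,249/43,780 × 300 = 22.264 days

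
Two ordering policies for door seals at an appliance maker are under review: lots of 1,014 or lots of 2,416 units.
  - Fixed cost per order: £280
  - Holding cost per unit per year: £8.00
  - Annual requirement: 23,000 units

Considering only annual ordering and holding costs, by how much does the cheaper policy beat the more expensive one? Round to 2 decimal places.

£1,922.48

TC(Q) = (D/Q)S + (Q/2)H
TC(1,014) = (23,000/1,014)×280 + (1,014/2)×8 = £10,407.08
TC(2,416) = (23,000/2,416)×280 + (2,416/2)×8 = £12,329.56
Lots of 1,014 are cheaper by £1,922.48.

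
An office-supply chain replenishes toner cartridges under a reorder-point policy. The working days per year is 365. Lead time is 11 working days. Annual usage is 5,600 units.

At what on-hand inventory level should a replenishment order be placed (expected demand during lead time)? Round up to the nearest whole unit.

Daily demand d = 5,600 / 365 = 15.342 units/day
Demand during lead time = 15.342 × 11 = 168.77
Reorder point = 168.77 → round up

169 units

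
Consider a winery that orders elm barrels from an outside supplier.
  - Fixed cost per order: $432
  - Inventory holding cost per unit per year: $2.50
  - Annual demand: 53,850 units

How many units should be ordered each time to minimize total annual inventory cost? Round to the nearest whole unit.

2DS/H = 2·53,850·432/2.5 = 18,610,560.00
EOQ = √18,610,560.00 ≈ 4,314.00

4,314 units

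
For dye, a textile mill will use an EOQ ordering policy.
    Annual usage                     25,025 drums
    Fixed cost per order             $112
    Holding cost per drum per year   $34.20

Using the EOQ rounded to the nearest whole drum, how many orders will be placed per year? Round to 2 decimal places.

EOQ = √(2DS/H) = √(2 × 25,025 × 112 / 34.2)
    = √(163,906.43) ≈ 404.85 → Q = 405
N = D/Q = 25,025/405 ≈ 61.790 orders/yr

61.79 orders per year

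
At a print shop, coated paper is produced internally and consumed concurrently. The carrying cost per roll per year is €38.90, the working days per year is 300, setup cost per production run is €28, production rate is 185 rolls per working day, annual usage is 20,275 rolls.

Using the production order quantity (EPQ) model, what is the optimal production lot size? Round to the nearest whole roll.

Daily demand d = 20,275/300 = 67.583; p = 185; 1 − d/p = 0.63468
EPQ = √(2DS / (H(1 − d/p)))
    = √(2 × 20,275 × 28 / (38.9 × 0.63468)) ≈ 214.45

214 rolls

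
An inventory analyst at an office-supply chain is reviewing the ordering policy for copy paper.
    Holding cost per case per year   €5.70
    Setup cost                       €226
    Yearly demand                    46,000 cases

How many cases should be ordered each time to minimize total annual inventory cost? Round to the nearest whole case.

1,910 cases

Optimal lot size Q* = (2 × 46,000 × €226 / €5.7)^½ ≈ 1,909.90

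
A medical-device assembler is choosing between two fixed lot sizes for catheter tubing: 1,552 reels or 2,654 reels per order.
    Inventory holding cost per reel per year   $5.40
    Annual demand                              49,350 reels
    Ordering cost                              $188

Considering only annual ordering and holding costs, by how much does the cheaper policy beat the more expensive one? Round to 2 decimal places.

For each Q, cost = (D/Q)·S + (Q/2)·H.
TC(1,552) = (49,350/1,552)×188 + (1,552/2)×5.4 = $10,168.36
TC(2,654) = (49,350/2,654)×188 + (2,654/2)×5.4 = $10,661.58
Lots of 1,552 are cheaper by $493.22.

$493.22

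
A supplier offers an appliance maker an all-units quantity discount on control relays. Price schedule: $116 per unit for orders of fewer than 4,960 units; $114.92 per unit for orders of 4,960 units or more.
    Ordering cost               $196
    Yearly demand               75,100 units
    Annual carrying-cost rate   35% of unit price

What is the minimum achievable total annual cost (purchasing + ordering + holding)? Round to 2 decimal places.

$8,733,210.22

H₁ = 35%×$116 = $40.6000;  H₂ = 35%×$114.92 = $40.2220
EOQ₁ = √(2×75,100×196/40.6000) = 851.53  (< 4,960, feasible at tier 1)
EOQ₂ = √(2×75,100×196/40.2220) = 855.52  (< 4,960 → use Q = 4,960 at tier-2 price)
TC(tier 1 (EOQ₁), Q≈851.5) = $8,746,172.12
TC(tier 2, Q≈4,960.0) = $8,733,210.22
Minimum at tier 2: $8,733,210.22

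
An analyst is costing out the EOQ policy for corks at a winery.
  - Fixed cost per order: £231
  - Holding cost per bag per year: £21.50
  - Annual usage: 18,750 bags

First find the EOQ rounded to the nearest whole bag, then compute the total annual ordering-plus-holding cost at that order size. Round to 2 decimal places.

Q* = √(2·D·S / H) = √(2·18,750·231 / 21.5) = √402,907.0 ≈ 634.75 → Q = 635 bags
Ordering: D/Q × S = 18,750/635 × £231 = £6,820.87
Holding:  Q/2 × H = 635/2 × £21.5 = £6,826.25
Total = £6,820.87 + £6,826.25 = £13,647.12

£13,647.12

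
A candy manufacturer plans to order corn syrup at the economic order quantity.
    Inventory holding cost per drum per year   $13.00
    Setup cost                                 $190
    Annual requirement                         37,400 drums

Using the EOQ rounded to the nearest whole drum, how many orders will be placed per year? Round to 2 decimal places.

35.76 orders per year

2DS/H = 2·37,400·190/13 = 1,093,230.77
EOQ = √1,093,230.77 ≈ 1,045.58 → Q = 1,046
Orders per year = D/Q = 37,400 / 1,046 = 35.755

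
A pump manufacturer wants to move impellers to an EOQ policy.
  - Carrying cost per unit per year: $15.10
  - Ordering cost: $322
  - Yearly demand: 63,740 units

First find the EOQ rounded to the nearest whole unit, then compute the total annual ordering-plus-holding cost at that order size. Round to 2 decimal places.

$24,896.45

Optimal lot size Q* = (2 × 63,740 × $322 / $15.1)^½ ≈ 1,648.77 → Q = 1,649 units
Annual ordering cost = (D/Q)·S = (63,740/1,649) × 322 = $12,446.50
Annual holding cost  = (Q/2)·H = (1,649/2) × 15.1 = $12,449.95
Total = $12,446.50 + $12,449.95 = $24,896.45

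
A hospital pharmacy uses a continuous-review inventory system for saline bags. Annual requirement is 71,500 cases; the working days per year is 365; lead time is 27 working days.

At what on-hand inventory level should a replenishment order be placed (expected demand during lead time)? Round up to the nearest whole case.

5,290 cases

Daily demand d = 71,500 / 365 = 195.890 cases/day
Demand during lead time = 195.890 × 27 = 5,289.04
Reorder point = 5,289.04 → round up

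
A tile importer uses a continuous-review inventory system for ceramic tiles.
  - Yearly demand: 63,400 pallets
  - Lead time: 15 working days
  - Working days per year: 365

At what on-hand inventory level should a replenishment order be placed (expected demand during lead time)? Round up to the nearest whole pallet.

2,606 pallets

Daily demand d = 63,400 / 365 = 173.699 pallets/day
Demand during lead time = 173.699 × 15 = 2,605.48
Reorder point = 2,605.48 → round up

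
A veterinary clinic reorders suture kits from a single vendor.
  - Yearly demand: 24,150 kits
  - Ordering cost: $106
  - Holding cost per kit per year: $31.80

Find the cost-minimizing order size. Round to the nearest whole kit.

Q* = √(2·D·S / H) = √(2·24,150·106 / 31.8) = √161,000.0 ≈ 401.25

401 kits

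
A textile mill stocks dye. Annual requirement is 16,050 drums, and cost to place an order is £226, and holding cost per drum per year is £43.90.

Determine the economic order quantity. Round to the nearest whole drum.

407 drums

Optimal lot size Q* = (2 × 16,050 × £226 / £43.9)^½ ≈ 406.51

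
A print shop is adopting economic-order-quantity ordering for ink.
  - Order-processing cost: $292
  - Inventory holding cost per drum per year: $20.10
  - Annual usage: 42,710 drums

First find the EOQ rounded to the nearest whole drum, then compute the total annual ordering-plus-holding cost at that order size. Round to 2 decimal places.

Optimal lot size Q* = (2 × 42,710 × $292 / $20.1)^½ ≈ 1,113.97 → Q = 1,114 drums
Orders/yr = 42,710/1,114 = 38.339; ordering cost = 38.339 × $292 = $11,195.08
Average inventory = 1,114/2 = 557; holding cost = 557 × $20.1 = $11,195.70
Total = $11,195.08 + $11,195.70 = $22,390.78

$22,390.78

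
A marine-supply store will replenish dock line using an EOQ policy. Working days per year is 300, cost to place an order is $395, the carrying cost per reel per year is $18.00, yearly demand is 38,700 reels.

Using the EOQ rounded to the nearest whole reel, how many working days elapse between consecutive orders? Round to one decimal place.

Optimal lot size Q* = (2 × 38,700 × $395 / $18)^½ ≈ 1,303.27 → Q = 1,303 reels
Days between orders = 300 / (D/Q) = 300 / 29.701 ≈ 10.101

10.1 days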